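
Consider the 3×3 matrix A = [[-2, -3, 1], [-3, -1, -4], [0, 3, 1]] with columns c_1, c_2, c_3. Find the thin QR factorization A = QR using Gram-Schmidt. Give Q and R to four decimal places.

e_1 = c_1/‖c_1‖ = (-2, -3, 0)/3.6056 = (-0.5547, -0.8321, 0.0000).
r_{12} = e_1·c_2 = 2.4962.
u_2 = c_2 − 2.4962·e_1 = (-1.6154, 1.0769, 3.0000).
‖u_2‖ = 3.5734, so e_2 = (-0.4521, 0.3014, 0.8395).
r_{13} = e_1·c_3 = 2.7735; r_{23} = e_2·c_3 = -0.8180.
u_3 = c_3 − 2.7735·e_1 + 0.8180·e_2 = (2.1687, -1.4458, 1.6867).
‖u_3‖ = 3.1046, so e_3 = (0.6985, -0.4657, 0.5433).

Q = [[-0.5547, -0.4521, 0.6985], [-0.8321, 0.3014, -0.4657], [0.0000, 0.8395, 0.5433]], R = [[3.6056, 2.4962, 2.7735], [0.0000, 3.5734, -0.8180], [0.0000, 0.0000, 3.1046]]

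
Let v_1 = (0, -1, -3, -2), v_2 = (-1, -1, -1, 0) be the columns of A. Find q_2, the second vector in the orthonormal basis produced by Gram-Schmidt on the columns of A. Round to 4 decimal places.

q_2 = (-0.7338, -0.5241, -0.1048, 0.4193)

v_1 = (0, -1, -3, -2); ‖v_1‖ = 3.7417, so q_1 = (0.0000, -0.2673, -0.8018, -0.5345).
q_1·v_2 = 0.0000·(-1) + (-0.2673)·(-1) + (-0.8018)·(-1) + (-0.5345)·0 = 1.0690.
u_2 = v_2 − 1.0690·q_1 = (-1.0000, -0.7143, -0.1429, 0.5714).
‖u_2‖ = 1.3628, so q_2 = (-0.7338, -0.5241, -0.1048, 0.4193).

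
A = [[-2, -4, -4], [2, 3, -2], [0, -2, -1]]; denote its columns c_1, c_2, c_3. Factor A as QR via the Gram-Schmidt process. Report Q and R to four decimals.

c_1 = (-2, 2, 0); ‖c_1‖ = 2.8284, so q_1 = (-0.7071, 0.7071, 0.0000).
q_1·c_2 = (-0.7071)·(-4) + 0.7071·3 + 0.0000·(-2) = 4.9497.
u_2 = c_2 − 4.9497·q_1 = (-0.5000, -0.5000, -2.0000).
‖u_2‖ = 2.1213, so q_2 = (-0.2357, -0.2357, -0.9428).
q_1·c_3 = (-0.7071)·(-4) + 0.7071·(-2) + 0.0000·(-1) = 1.4142; q_2·c_3 = (-0.2357)·(-4) + (-0.2357)·(-2) + (-0.9428)·(-1) = 2.3570.
u_3 = c_3 − 1.4142·q_1 − 2.3570·q_2 = (-2.4444, -2.4444, 1.2222).
‖u_3‖ = 3.6667, so q_3 = (-0.6667, -0.6667, 0.3333).

Q = [[-0.7071, -0.2357, -0.6667], [0.7071, -0.2357, -0.6667], [0.0000, -0.9428, 0.3333]], R = [[2.8284, 4.9497, 1.4142], [0.0000, 2.1213, 2.3570], [0.0000, 0.0000, 3.6667]]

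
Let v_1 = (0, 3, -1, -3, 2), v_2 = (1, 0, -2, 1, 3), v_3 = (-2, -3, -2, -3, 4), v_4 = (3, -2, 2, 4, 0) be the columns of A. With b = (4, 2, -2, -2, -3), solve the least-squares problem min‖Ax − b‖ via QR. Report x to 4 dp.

x = (0.4915, 0.0580, -0.5493, -0.0950)

v_1 = (0, 3, -1, -3, 2); ‖v_1‖ = 4.7958, so e_1 = (0.0000, 0.6255, -0.2085, -0.6255, 0.4170).
e_1·v_2 = 0.0000·1 + 0.6255·0 + (-0.2085)·(-2) + (-0.6255)·1 + 0.4170·3 = 1.0426.
u_2 = v_2 − 1.0426·e_1 = (1.0000, -0.6522, -1.7826, 1.6522, 2.5652).
‖u_2‖ = 3.7300, so e_2 = (0.2681, -0.1748, -0.4779, 0.4429, 0.6877).
e_1·v_3 = 0.0000·(-2) + 0.6255·(-3) + (-0.2085)·(-2) + (-0.6255)·(-3) + 0.4170·4 = 2.0851; e_2·v_3 = 0.2681·(-2) + (-0.1748)·(-3) + (-0.4779)·(-2) + 0.4429·(-3) + 0.6877·4 = 2.3662.
u_3 = v_3 − 2.0851·e_1 − 2.3662·e_2 = (-2.6344, -3.8906, -0.4344, -2.7437, 1.5031).
‖u_3‖ = 5.6615, so e_3 = (-0.4653, -0.6872, -0.0767, -0.4846, 0.2655).
e_1·v_4 = 0.0000·3 + 0.6255·(-2) + (-0.2085)·2 + (-0.6255)·4 + 0.4170·0 = -4.1703; e_2·v_4 = 0.2681·3 + (-0.1748)·(-2) + (-0.4779)·2 + 0.4429·4 + 0.6877·0 = 1.9699; e_3·v_4 = (-0.4653)·3 + (-0.6872)·(-2) + (-0.0767)·2 + (-0.4846)·4 + 0.2655·0 = -2.1135.
u_4 = v_4 + 4.1703·e_1 − 1.9699·e_2 + 2.1135·e_3 = (1.4884, -0.4993, 1.9097, -0.5055, 0.9455).
‖u_4‖ = 2.6947, so e_4 = (0.5524, -0.1853, 0.7087, -0.1876, 0.3509).
Qᵀb = (1.6681, -1.2705, -2.9094, -0.2559).
Back-substitute: x_4 = -0.2559/2.6947 = -0.0950.
x_3 = (-2.9094 + 2.1135·(-0.0950))/5.6615 = -0.5493.
x_2 = (-1.2705 − 2.3662·(-0.5493) − 1.9699·(-0.0950))/3.7300 = 0.0580.
x_1 = (1.6681 − 1.0426·0.0580 − 2.0851·(-0.5493) + 4.1703·(-0.0950))/4.7958 = 0.4915.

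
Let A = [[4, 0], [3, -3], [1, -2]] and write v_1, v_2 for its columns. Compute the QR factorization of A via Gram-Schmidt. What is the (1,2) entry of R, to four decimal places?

v_1 = (4, 3, 1); ‖v_1‖ = 5.0990, so e_1 = (0.7845, 0.5883, 0.1961).
r_{12} = e_1·v_2 = -2.1573.

r_{12} = -2.1573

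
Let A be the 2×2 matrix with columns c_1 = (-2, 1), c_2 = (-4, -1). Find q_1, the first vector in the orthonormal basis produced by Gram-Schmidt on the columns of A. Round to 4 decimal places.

q_1 = (-0.8944, 0.4472)

c_1 = (-2, 1); ‖c_1‖ = 2.2361, so q_1 = (-0.8944, 0.4472).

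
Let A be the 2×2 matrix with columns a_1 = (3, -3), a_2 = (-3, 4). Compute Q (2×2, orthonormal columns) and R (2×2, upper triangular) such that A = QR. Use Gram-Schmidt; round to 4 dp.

q_1 = a_1/‖a_1‖ = (3, -3)/4.2426 = (0.7071, -0.7071).
r_{12} = q_1·a_2 = -4.9497.
u_2 = a_2 + 4.9497·q_1 = (0.5000, 0.5000).
‖u_2‖ = 0.7071, so q_2 = (0.7071, 0.7071).

Q = [[0.7071, 0.7071], [-0.7071, 0.7071]], R = [[4.2426, -4.9497], [0.0000, 0.7071]]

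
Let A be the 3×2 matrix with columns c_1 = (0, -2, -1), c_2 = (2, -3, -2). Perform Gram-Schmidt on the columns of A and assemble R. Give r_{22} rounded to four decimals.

e_1 = c_1/‖c_1‖ = (0, -2, -1)/2.2361 = (0.0000, -0.8944, -0.4472).
r_{12} = e_1·c_2 = 3.5777.
u_2 = c_2 − 3.5777·e_1 = (2.0000, 0.2000, -0.4000).
r_{22} = ‖u_2‖ = 2.0494.

r_{22} = 2.0494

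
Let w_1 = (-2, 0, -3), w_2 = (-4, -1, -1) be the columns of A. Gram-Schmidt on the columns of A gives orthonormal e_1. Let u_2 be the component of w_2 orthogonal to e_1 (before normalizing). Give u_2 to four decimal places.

u_2 = (-2.3077, -1.0000, 1.5385)

w_1 = (-2, 0, -3); ‖w_1‖ = 3.6056, so e_1 = (-0.5547, 0.0000, -0.8321).
e_1·w_2 = (-0.5547)·(-4) + 0.0000·(-1) + (-0.8321)·(-1) = 3.0509.
u_2 = w_2 − 3.0509·e_1 = (-2.3077, -1.0000, 1.5385).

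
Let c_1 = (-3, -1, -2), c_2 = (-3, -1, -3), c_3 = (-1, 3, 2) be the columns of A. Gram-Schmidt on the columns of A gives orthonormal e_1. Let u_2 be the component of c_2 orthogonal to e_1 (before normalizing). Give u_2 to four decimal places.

e_1 = c_1/‖c_1‖ = (-3, -1, -2)/3.7417 = (-0.8018, -0.2673, -0.5345).
r_{12} = e_1·c_2 = 4.2762.
u_2 = c_2 − 4.2762·e_1 = (0.4286, 0.1429, -0.7143).

u_2 = (0.4286, 0.1429, -0.7143)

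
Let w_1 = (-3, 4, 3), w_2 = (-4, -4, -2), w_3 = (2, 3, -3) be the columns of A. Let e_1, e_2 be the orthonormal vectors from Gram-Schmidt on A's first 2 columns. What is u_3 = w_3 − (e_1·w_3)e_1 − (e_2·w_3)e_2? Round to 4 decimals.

u_3 = (-0.4626, 2.0819, -3.2384)

w_1 = (-3, 4, 3); ‖w_1‖ = 5.8310, so e_1 = (-0.5145, 0.6860, 0.5145).
e_1·w_2 = (-0.5145)·(-4) + 0.6860·(-4) + 0.5145·(-2) = -1.7150.
u_2 = w_2 + 1.7150·e_1 = (-4.8824, -2.8235, -1.1176).
‖u_2‖ = 5.7497, so e_2 = (-0.8492, -0.4911, -0.1944).
e_1·w_3 = (-0.5145)·2 + 0.6860·3 + 0.5145·(-3) = -0.5145; e_2·w_3 = (-0.8492)·2 + (-0.4911)·3 + (-0.1944)·(-3) = -2.5884.
u_3 = w_3 + 0.5145·e_1 + 2.5884·e_2 = (-0.4626, 2.0819, -3.2384).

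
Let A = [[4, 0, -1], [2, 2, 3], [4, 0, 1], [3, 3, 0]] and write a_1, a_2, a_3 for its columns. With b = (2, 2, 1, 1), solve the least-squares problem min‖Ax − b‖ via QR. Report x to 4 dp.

x = (0.3750, 0.0643, 0.2150)

q_1 = a_1/‖a_1‖ = (4, 2, 4, 3)/6.7082 = (0.5963, 0.2981, 0.5963, 0.4472).
r_{12} = q_1·a_2 = 1.9379.
u_2 = a_2 − 1.9379·q_1 = (-1.1556, 1.4222, -1.1556, 2.1333).
‖u_2‖ = 3.0405, so q_2 = (-0.3801, 0.4678, -0.3801, 0.7016).
r_{13} = q_1·a_3 = 0.8944; r_{23} = q_2·a_3 = 1.4033.
u_3 = a_3 − 0.8944·q_1 − 1.4033·q_2 = (-1.0000, 2.0769, 1.0000, -1.3846).
‖u_3‖ = 2.8689, so q_3 = (-0.3486, 0.7239, 0.3486, -0.4826).
Qᵀb = (2.8324, 0.4970, 0.6167).
Back-substitute: x_3 = 0.6167/2.8689 = 0.2150.
x_2 = (0.4970 − 1.4033·0.2150)/3.0405 = 0.0643.
x_1 = (2.8324 − 1.9379·0.0643 − 0.8944·0.2150)/6.7082 = 0.3750.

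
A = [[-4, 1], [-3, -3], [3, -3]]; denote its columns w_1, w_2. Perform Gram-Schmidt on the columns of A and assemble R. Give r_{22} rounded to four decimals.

w_1 = (-4, -3, 3); ‖w_1‖ = 5.8310, so e_1 = (-0.6860, -0.5145, 0.5145).
e_1·w_2 = (-0.6860)·1 + (-0.5145)·(-3) + 0.5145·(-3) = -0.6860.
u_2 = w_2 + 0.6860·e_1 = (0.5294, -3.3529, -2.6471).
r_{22} = ‖u_2‖ = 4.3046.

r_{22} = 4.3046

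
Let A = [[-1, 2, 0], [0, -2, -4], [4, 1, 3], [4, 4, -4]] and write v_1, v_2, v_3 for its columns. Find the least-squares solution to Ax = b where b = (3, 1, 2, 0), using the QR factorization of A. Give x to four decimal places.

x = (0.0355, 0.2305, 0.0804)

v_1 = (-1, 0, 4, 4); ‖v_1‖ = 5.7446, so e_1 = (-0.1741, 0.0000, 0.6963, 0.6963).
e_1·v_2 = (-0.1741)·2 + 0.0000·(-2) + 0.6963·1 + 0.6963·4 = 3.1334.
u_2 = v_2 − 3.1334·e_1 = (2.5455, -2.0000, -1.1818, 1.8182).
‖u_2‖ = 3.8964, so e_2 = (0.6533, -0.5133, -0.3033, 0.4666).
e_1·v_3 = (-0.1741)·0 + 0.0000·(-4) + 0.6963·3 + 0.6963·(-4) = -0.6963; e_2·v_3 = 0.6533·0 + (-0.5133)·(-4) + (-0.3033)·3 + 0.4666·(-4) = -0.7233.
u_3 = v_3 + 0.6963·e_1 + 0.7233·e_2 = (0.3513, -4.3713, 3.2655, -3.1776).
‖u_3‖ = 6.3239, so e_3 = (0.0556, -0.6912, 0.5164, -0.5025).
Qᵀb = (0.8704, 0.8399, 0.5082).
Back-substitute: x_3 = 0.5082/6.3239 = 0.0804.
x_2 = (0.8399 + 0.7233·0.0804)/3.8964 = 0.2305.
x_1 = (0.8704 − 3.1334·0.2305 + 0.6963·0.0804)/5.7446 = 0.0355.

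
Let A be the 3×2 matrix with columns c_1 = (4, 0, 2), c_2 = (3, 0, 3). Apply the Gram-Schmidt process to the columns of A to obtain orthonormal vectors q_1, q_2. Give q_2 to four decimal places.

c_1 = (4, 0, 2); ‖c_1‖ = 4.4721, so q_1 = (0.8944, 0.0000, 0.4472).
q_1·c_2 = 0.8944·3 + 0.0000·0 + 0.4472·3 = 4.0249.
u_2 = c_2 − 4.0249·q_1 = (-0.6000, 0.0000, 1.2000).
‖u_2‖ = 1.3416, so q_2 = (-0.4472, 0.0000, 0.8944).

q_2 = (-0.4472, 0.0000, 0.8944)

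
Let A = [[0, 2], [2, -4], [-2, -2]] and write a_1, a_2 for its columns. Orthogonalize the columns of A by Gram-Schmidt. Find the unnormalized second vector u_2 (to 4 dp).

u_2 = (2.0000, -3.0000, -3.0000)

e_1 = a_1/‖a_1‖ = (0, 2, -2)/2.8284 = (0.0000, 0.7071, -0.7071).
r_{12} = e_1·a_2 = -1.4142.
u_2 = a_2 + 1.4142·e_1 = (2.0000, -3.0000, -3.0000).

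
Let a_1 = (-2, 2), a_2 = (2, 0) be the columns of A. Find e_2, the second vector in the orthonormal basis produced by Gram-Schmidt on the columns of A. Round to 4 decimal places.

a_1 = (-2, 2); ‖a_1‖ = 2.8284, so e_1 = (-0.7071, 0.7071).
e_1·a_2 = (-0.7071)·2 + 0.7071·0 = -1.4142.
u_2 = a_2 + 1.4142·e_1 = (1.0000, 1.0000).
‖u_2‖ = 1.4142, so e_2 = (0.7071, 0.7071).

e_2 = (0.7071, 0.7071)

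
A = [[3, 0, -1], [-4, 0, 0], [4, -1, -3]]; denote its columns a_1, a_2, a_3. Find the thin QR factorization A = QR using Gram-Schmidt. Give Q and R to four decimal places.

Q = [[0.4685, 0.3748, -0.8000], [-0.6247, -0.4998, -0.6000], [0.6247, -0.7809, 0.0000]], R = [[6.4031, -0.6247, -2.3426], [0.0000, 0.7809, 1.9678], [0.0000, 0.0000, 0.8000]]

q_1 = a_1/‖a_1‖ = (3, -4, 4)/6.4031 = (0.4685, -0.6247, 0.6247).
r_{12} = q_1·a_2 = -0.6247.
u_2 = a_2 + 0.6247·q_1 = (0.2927, -0.3902, -0.6098).
‖u_2‖ = 0.7809, so q_2 = (0.3748, -0.4998, -0.7809).
r_{13} = q_1·a_3 = -2.3426; r_{23} = q_2·a_3 = 1.9678.
u_3 = a_3 + 2.3426·q_1 − 1.9678·q_2 = (-0.6400, -0.4800, 0.0000).
‖u_3‖ = 0.8000, so q_3 = (-0.8000, -0.6000, 0.0000).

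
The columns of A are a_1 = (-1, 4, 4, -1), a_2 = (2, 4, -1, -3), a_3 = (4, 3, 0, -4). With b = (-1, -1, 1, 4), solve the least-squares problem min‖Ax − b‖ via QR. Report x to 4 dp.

q_1 = a_1/‖a_1‖ = (-1, 4, 4, -1)/5.8310 = (-0.1715, 0.6860, 0.6860, -0.1715).
r_{12} = q_1·a_2 = 2.2295.
u_2 = a_2 − 2.2295·q_1 = (2.3824, 2.4706, -2.5294, -2.6176).
‖u_2‖ = 5.0029, so q_2 = (0.4762, 0.4938, -0.5056, -0.5232).
r_{13} = q_1·a_3 = 2.0580; r_{23} = q_2·a_3 = 5.4791.
u_3 = a_3 − 2.0580·q_1 − 5.4791·q_2 = (1.7438, -1.1175, 1.3584, -0.7803).
‖u_3‖ = 2.5969, so q_3 = (0.6715, -0.4303, 0.5231, -0.3005).
Qᵀb = (-0.5145, -3.5685, -0.9199).
Back-substitute: x_3 = -0.9199/2.5969 = -0.3542.
x_2 = (-3.5685 − 5.4791·(-0.3542))/5.0029 = -0.3253.
x_1 = (-0.5145 − 2.2295·(-0.3253) − 2.0580·(-0.3542))/5.8310 = 0.1612.

x = (0.1612, -0.3253, -0.3542)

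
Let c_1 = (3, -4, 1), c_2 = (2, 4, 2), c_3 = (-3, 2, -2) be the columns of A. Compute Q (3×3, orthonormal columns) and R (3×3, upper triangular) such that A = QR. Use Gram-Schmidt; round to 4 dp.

c_1 = (3, -4, 1); ‖c_1‖ = 5.0990, so q_1 = (0.5883, -0.7845, 0.1961).
q_1·c_2 = 0.5883·2 + (-0.7845)·4 + 0.1961·2 = -1.5689.
u_2 = c_2 + 1.5689·q_1 = (2.9231, 2.7692, 2.3077).
‖u_2‖ = 4.6410, so q_2 = (0.6298, 0.5967, 0.4972).
q_1·c_3 = 0.5883·(-3) + (-0.7845)·2 + 0.1961·(-2) = -3.7262; q_2·c_3 = 0.6298·(-3) + 0.5967·2 + 0.4972·(-2) = -1.6906.
u_3 = c_3 + 3.7262·q_1 + 1.6906·q_2 = (0.2571, 0.0857, -0.4286).
‖u_3‖ = 0.5071, so q_3 = (0.5071, 0.1690, -0.8452).

Q = [[0.5883, 0.6298, 0.5071], [-0.7845, 0.5967, 0.1690], [0.1961, 0.4972, -0.8452]], R = [[5.0990, -1.5689, -3.7262], [0.0000, 4.6410, -1.6906], [0.0000, 0.0000, 0.5071]]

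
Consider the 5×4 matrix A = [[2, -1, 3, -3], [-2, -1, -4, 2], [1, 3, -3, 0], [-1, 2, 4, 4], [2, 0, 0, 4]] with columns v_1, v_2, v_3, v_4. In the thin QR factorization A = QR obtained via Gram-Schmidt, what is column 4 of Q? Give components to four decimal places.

q_1 = v_1/‖v_1‖ = (2, -2, 1, -1, 2)/3.7417 = (0.5345, -0.5345, 0.2673, -0.2673, 0.5345).
r_{12} = q_1·v_2 = 0.2673.
u_2 = v_2 − 0.2673·q_1 = (-1.1429, -0.8571, 2.9286, 2.0714, -0.1429).
‖u_2‖ = 3.8638, so q_2 = (-0.2958, -0.2218, 0.7580, 0.5361, -0.0370).
r_{13} = q_1·v_3 = 1.8708; r_{23} = q_2·v_3 = -0.1294.
u_3 = v_3 − 1.8708·q_1 + 0.1294·q_2 = (1.9617, -3.0287, -3.4019, 4.5694, -1.0048).
‖u_3‖ = 6.8179, so q_3 = (0.2877, -0.4442, -0.4990, 0.6702, -0.1474).
r_{14} = q_1·v_4 = -1.6036; r_{24} = q_2·v_4 = 2.4403; r_{34} = q_3·v_4 = 0.3397.
u_4 = v_4 + 1.6036·q_1 − 2.4403·q_2 − 0.3397·q_3 = (-1.5188, 1.8351, -1.2516, 2.0355, 4.9974).
‖u_4‖ = 6.0298, so q_4 = (-0.2519, 0.3043, -0.2076, 0.3376, 0.8288).

q_4 = (-0.2519, 0.3043, -0.2076, 0.3376, 0.8288)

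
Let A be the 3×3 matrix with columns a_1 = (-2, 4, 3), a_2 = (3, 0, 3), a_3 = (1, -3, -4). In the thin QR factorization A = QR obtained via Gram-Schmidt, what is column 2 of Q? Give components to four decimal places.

a_1 = (-2, 4, 3); ‖a_1‖ = 5.3852, so e_1 = (-0.3714, 0.7428, 0.5571).
e_1·a_2 = (-0.3714)·3 + 0.7428·0 + 0.5571·3 = 0.5571.
u_2 = a_2 − 0.5571·e_1 = (3.2069, -0.4138, 2.6897).
‖u_2‖ = 4.2059, so e_2 = (0.7625, -0.0984, 0.6395).

e_2 = (0.7625, -0.0984, 0.6395)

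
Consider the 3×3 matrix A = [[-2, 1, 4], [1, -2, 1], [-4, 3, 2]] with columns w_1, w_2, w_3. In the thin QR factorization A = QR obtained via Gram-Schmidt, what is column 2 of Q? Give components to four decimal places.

w_1 = (-2, 1, -4); ‖w_1‖ = 4.5826, so e_1 = (-0.4364, 0.2182, -0.8729).
e_1·w_2 = (-0.4364)·1 + 0.2182·(-2) + (-0.8729)·3 = -3.4915.
u_2 = w_2 + 3.4915·e_1 = (-0.5238, -1.2381, -0.0476).
‖u_2‖ = 1.3452, so e_2 = (-0.3894, -0.9204, -0.0354).

e_2 = (-0.3894, -0.9204, -0.0354)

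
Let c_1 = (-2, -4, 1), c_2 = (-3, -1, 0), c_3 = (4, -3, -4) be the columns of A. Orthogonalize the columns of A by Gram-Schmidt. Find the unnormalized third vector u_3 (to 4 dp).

u_3 = (0.4818, -1.4455, -4.8182)

c_1 = (-2, -4, 1); ‖c_1‖ = 4.5826, so e_1 = (-0.4364, -0.8729, 0.2182).
e_1·c_2 = (-0.4364)·(-3) + (-0.8729)·(-1) + 0.2182·0 = 2.1822.
u_2 = c_2 − 2.1822·e_1 = (-2.0476, 0.9048, -0.4762).
‖u_2‖ = 2.2887, so e_2 = (-0.8947, 0.3953, -0.2081).
e_1·c_3 = (-0.4364)·4 + (-0.8729)·(-3) + 0.2182·(-4) = 0.0000; e_2·c_3 = (-0.8947)·4 + 0.3953·(-3) + (-0.2081)·(-4) = -3.9324.
u_3 = c_3 + 0.0000·e_1 + 3.9324·e_2 = (0.4818, -1.4455, -4.8182).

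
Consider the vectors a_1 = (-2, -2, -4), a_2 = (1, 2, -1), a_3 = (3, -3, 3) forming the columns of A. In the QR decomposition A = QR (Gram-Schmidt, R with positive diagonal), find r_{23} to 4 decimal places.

a_1 = (-2, -2, -4); ‖a_1‖ = 4.8990, so q_1 = (-0.4082, -0.4082, -0.8165).
q_1·a_2 = (-0.4082)·1 + (-0.4082)·2 + (-0.8165)·(-1) = -0.4082.
u_2 = a_2 + 0.4082·q_1 = (0.8333, 1.8333, -1.3333).
‖u_2‖ = 2.4152, so q_2 = (0.3450, 0.7591, -0.5521).
r_{23} = q_2·a_3 = -2.8983.

r_{23} = -2.8983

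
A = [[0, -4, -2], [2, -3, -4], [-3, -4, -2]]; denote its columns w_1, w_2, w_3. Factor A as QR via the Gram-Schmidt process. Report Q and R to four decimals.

Q = [[0.0000, -0.6469, 0.7626], [0.5547, -0.6345, -0.5383], [-0.8321, -0.4230, -0.3588]], R = [[3.6056, 1.6641, -0.5547], [0.0000, 6.1831, 4.6778], [0.0000, 0.0000, 1.3457]]

w_1 = (0, 2, -3); ‖w_1‖ = 3.6056, so e_1 = (0.0000, 0.5547, -0.8321).
e_1·w_2 = 0.0000·(-4) + 0.5547·(-3) + (-0.8321)·(-4) = 1.6641.
u_2 = w_2 − 1.6641·e_1 = (-4.0000, -3.9231, -2.6154).
‖u_2‖ = 6.1831, so e_2 = (-0.6469, -0.6345, -0.4230).
e_1·w_3 = 0.0000·(-2) + 0.5547·(-4) + (-0.8321)·(-2) = -0.5547; e_2·w_3 = (-0.6469)·(-2) + (-0.6345)·(-4) + (-0.4230)·(-2) = 4.6778.
u_3 = w_3 + 0.5547·e_1 − 4.6778·e_2 = (1.0262, -0.7243, -0.4829).
‖u_3‖ = 1.3457, so e_3 = (0.7626, -0.5383, -0.3588).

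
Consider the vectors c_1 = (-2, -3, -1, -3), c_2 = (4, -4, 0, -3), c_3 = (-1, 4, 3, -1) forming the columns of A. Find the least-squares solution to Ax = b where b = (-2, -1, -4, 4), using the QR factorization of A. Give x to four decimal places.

e_1 = c_1/‖c_1‖ = (-2, -3, -1, -3)/4.7958 = (-0.4170, -0.6255, -0.2085, -0.6255).
r_{12} = e_1·c_2 = 2.7107.
u_2 = c_2 − 2.7107·e_1 = (5.1304, -2.3043, 0.5652, -1.3043).
‖u_2‖ = 5.8010, so e_2 = (0.8844, -0.3972, 0.0974, -0.2248).
r_{13} = e_1·c_3 = -2.0851; r_{23} = e_2·c_3 = -1.9562.
u_3 = c_3 + 2.0851·e_1 + 1.9562·e_2 = (-0.1395, 1.9186, 2.7558, -2.7442).
‖u_3‖ = 4.3388, so e_3 = (-0.0322, 0.4422, 0.6351, -0.6325).
Qᵀb = (-0.2085, -2.6607, -5.4483).
Back-substitute: x_3 = -5.4483/4.3388 = -1.2557.
x_2 = (-2.6607 + 1.9562·(-1.2557))/5.8010 = -0.8821.
x_1 = (-0.2085 − 2.7107·(-0.8821) + 2.0851·(-1.2557))/4.7958 = -0.0909.

x = (-0.0909, -0.8821, -1.2557)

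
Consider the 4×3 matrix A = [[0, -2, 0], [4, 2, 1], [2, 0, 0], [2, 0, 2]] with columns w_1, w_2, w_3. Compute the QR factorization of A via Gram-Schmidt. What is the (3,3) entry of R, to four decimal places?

r_{33} = 1.5000

e_1 = w_1/‖w_1‖ = (0, 4, 2, 2)/4.8990 = (0.0000, 0.8165, 0.4082, 0.4082).
r_{12} = e_1·w_2 = 1.6330.
u_2 = w_2 − 1.6330·e_1 = (-2.0000, 0.6667, -0.6667, -0.6667).
‖u_2‖ = 2.3094, so e_2 = (-0.8660, 0.2887, -0.2887, -0.2887).
r_{13} = e_1·w_3 = 1.6330; r_{23} = e_2·w_3 = -0.2887.
u_3 = w_3 − 1.6330·e_1 + 0.2887·e_2 = (-0.2500, -0.2500, -0.7500, 1.2500).
r_{33} = ‖u_3‖ = 1.5000.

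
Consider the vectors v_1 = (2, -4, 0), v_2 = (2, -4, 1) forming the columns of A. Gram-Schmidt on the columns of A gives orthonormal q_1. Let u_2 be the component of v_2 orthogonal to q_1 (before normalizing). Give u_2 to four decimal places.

u_2 = (0.0000, 0.0000, 1.0000)

v_1 = (2, -4, 0); ‖v_1‖ = 4.4721, so q_1 = (0.4472, -0.8944, 0.0000).
q_1·v_2 = 0.4472·2 + (-0.8944)·(-4) + 0.0000·1 = 4.4721.
u_2 = v_2 − 4.4721·q_1 = (0.0000, 0.0000, 1.0000).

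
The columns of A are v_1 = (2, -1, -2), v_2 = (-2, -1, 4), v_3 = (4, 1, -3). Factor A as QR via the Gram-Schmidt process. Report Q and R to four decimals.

Q = [[0.6667, 0.1617, 0.7276], [-0.3333, -0.8085, 0.4851], [-0.6667, 0.5659, 0.4851]], R = [[3.0000, -3.6667, 4.3333], [0.0000, 2.7487, -1.8594], [0.0000, 0.0000, 1.9403]]

v_1 = (2, -1, -2); ‖v_1‖ = 3.0000, so q_1 = (0.6667, -0.3333, -0.6667).
q_1·v_2 = 0.6667·(-2) + (-0.3333)·(-1) + (-0.6667)·4 = -3.6667.
u_2 = v_2 + 3.6667·q_1 = (0.4444, -2.2222, 1.5556).
‖u_2‖ = 2.7487, so q_2 = (0.1617, -0.8085, 0.5659).
q_1·v_3 = 0.6667·4 + (-0.3333)·1 + (-0.6667)·(-3) = 4.3333; q_2·v_3 = 0.1617·4 + (-0.8085)·1 + 0.5659·(-3) = -1.8594.
u_3 = v_3 − 4.3333·q_1 + 1.8594·q_2 = (1.4118, 0.9412, 0.9412).
‖u_3‖ = 1.9403, so q_3 = (0.7276, 0.4851, 0.4851).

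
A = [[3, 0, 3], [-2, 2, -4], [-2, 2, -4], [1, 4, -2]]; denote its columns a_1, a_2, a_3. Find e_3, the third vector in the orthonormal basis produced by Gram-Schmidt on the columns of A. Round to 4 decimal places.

a_1 = (3, -2, -2, 1); ‖a_1‖ = 4.2426, so e_1 = (0.7071, -0.4714, -0.4714, 0.2357).
e_1·a_2 = 0.7071·0 + (-0.4714)·2 + (-0.4714)·2 + 0.2357·4 = -0.9428.
u_2 = a_2 + 0.9428·e_1 = (0.6667, 1.5556, 1.5556, 4.2222).
‖u_2‖ = 4.8074, so e_2 = (0.1387, 0.3236, 0.3236, 0.8783).
e_1·a_3 = 0.7071·3 + (-0.4714)·(-4) + (-0.4714)·(-4) + 0.2357·(-2) = 5.4212; e_2·a_3 = 0.1387·3 + 0.3236·(-4) + 0.3236·(-4) + 0.8783·(-2) = -3.9291.
u_3 = a_3 − 5.4212·e_1 + 3.9291·e_2 = (-0.2885, -0.1731, -0.1731, 0.1731).
‖u_3‖ = 0.4160, so e_3 = (-0.6934, -0.4160, -0.4160, 0.4160).

e_3 = (-0.6934, -0.4160, -0.4160, 0.4160)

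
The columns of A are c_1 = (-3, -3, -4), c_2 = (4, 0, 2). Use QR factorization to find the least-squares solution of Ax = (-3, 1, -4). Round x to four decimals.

x = (0.1429, -0.8571)

q_1 = c_1/‖c_1‖ = (-3, -3, -4)/5.8310 = (-0.5145, -0.5145, -0.6860).
r_{12} = q_1·c_2 = -3.4300.
u_2 = c_2 + 3.4300·q_1 = (2.2353, -1.7647, -0.3529).
‖u_2‖ = 2.8697, so q_2 = (0.7789, -0.6149, -0.1230).
Qᵀb = (3.7730, -2.4598).
Back-substitute: x_2 = -2.4598/2.8697 = -0.8571.
x_1 = (3.7730 + 3.4300·(-0.8571))/5.8310 = 0.1429.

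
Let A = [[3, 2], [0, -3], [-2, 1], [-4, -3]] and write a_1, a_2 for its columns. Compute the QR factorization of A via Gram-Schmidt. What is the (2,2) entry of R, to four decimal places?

r_{22} = 3.7646

a_1 = (3, 0, -2, -4); ‖a_1‖ = 5.3852, so q_1 = (0.5571, 0.0000, -0.3714, -0.7428).
q_1·a_2 = 0.5571·2 + 0.0000·(-3) + (-0.3714)·1 + (-0.7428)·(-3) = 2.9711.
u_2 = a_2 − 2.9711·q_1 = (0.3448, -3.0000, 2.1034, -0.7931).
r_{22} = ‖u_2‖ = 3.7646.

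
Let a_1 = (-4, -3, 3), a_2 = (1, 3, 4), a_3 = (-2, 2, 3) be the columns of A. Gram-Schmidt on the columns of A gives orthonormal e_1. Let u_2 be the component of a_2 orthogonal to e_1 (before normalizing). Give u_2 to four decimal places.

u_2 = (0.8824, 2.9118, 4.0882)

e_1 = a_1/‖a_1‖ = (-4, -3, 3)/5.8310 = (-0.6860, -0.5145, 0.5145).
r_{12} = e_1·a_2 = -0.1715.
u_2 = a_2 + 0.1715·e_1 = (0.8824, 2.9118, 4.0882).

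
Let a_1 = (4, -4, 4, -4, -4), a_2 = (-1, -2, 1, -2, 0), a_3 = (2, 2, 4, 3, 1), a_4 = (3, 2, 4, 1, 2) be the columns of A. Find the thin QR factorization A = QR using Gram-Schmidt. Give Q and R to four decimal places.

a_1 = (4, -4, 4, -4, -4); ‖a_1‖ = 8.9443, so e_1 = (0.4472, -0.4472, 0.4472, -0.4472, -0.4472).
e_1·a_2 = 0.4472·(-1) + (-0.4472)·(-2) + 0.4472·1 + (-0.4472)·(-2) + (-0.4472)·0 = 1.7889.
u_2 = a_2 − 1.7889·e_1 = (-1.8000, -1.2000, 0.2000, -1.2000, 0.8000).
‖u_2‖ = 2.6077, so e_2 = (-0.6903, -0.4602, 0.0767, -0.4602, 0.3068).
e_1·a_3 = 0.4472·2 + (-0.4472)·2 + 0.4472·4 + (-0.4472)·3 + (-0.4472)·1 = 0.0000; e_2·a_3 = (-0.6903)·2 + (-0.4602)·2 + 0.0767·4 + (-0.4602)·3 + 0.3068·1 = -3.0679.
u_3 = a_3 + 0.0000·e_1 + 3.0679·e_2 = (-0.1176, 0.5882, 4.2353, 1.5882, 1.9412).
‖u_3‖ = 4.9587, so e_3 = (-0.0237, 0.1186, 0.8541, 0.3203, 0.3915).
e_1·a_4 = 0.4472·3 + (-0.4472)·2 + 0.4472·4 + (-0.4472)·1 + (-0.4472)·2 = 0.8944; e_2·a_4 = (-0.6903)·3 + (-0.4602)·2 + 0.0767·4 + (-0.4602)·1 + 0.3068·2 = -2.5310; e_3·a_4 = (-0.0237)·3 + 0.1186·2 + 0.8541·4 + 0.3203·1 + 0.3915·2 = 4.6858.
u_4 = a_4 − 0.8944·e_1 + 2.5310·e_2 − 4.6858·e_3 = (0.9641, 0.6794, -0.2081, -1.2656, 1.3421).
‖u_4‖ = 2.1994, so e_4 = (0.4384, 0.3089, -0.0946, -0.5754, 0.6102).

Q = [[0.4472, -0.6903, -0.0237, 0.4384], [-0.4472, -0.4602, 0.1186, 0.3089], [0.4472, 0.0767, 0.8541, -0.0946], [-0.4472, -0.4602, 0.3203, -0.5754], [-0.4472, 0.3068, 0.3915, 0.6102]], R = [[8.9443, 1.7889, 0.0000, 0.8944], [0.0000, 2.6077, -3.0679, -2.5310], [0.0000, 0.0000, 4.9587, 4.6858], [0.0000, 0.0000, 0.0000, 2.1994]]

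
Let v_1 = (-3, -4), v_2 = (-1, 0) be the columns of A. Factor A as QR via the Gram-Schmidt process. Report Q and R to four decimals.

Q = [[-0.6000, -0.8000], [-0.8000, 0.6000]], R = [[5.0000, 0.6000], [0.0000, 0.8000]]

e_1 = v_1/‖v_1‖ = (-3, -4)/5.0000 = (-0.6000, -0.8000).
r_{12} = e_1·v_2 = 0.6000.
u_2 = v_2 − 0.6000·e_1 = (-0.6400, 0.4800).
‖u_2‖ = 0.8000, so e_2 = (-0.8000, 0.6000).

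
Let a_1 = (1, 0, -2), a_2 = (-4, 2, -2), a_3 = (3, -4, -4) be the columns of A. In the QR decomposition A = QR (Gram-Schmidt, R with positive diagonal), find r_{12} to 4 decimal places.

r_{12} = 0.0000

a_1 = (1, 0, -2); ‖a_1‖ = 2.2361, so e_1 = (0.4472, 0.0000, -0.8944).
r_{12} = e_1·a_2 = 0.0000.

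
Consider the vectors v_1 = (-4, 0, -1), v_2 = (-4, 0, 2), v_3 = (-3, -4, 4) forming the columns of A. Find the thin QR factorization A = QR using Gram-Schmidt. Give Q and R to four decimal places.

v_1 = (-4, 0, -1); ‖v_1‖ = 4.1231, so e_1 = (-0.9701, 0.0000, -0.2425).
e_1·v_2 = (-0.9701)·(-4) + 0.0000·0 + (-0.2425)·2 = 3.3955.
u_2 = v_2 − 3.3955·e_1 = (-0.7059, 0.0000, 2.8235).
‖u_2‖ = 2.9104, so e_2 = (-0.2425, 0.0000, 0.9701).
e_1·v_3 = (-0.9701)·(-3) + 0.0000·(-4) + (-0.2425)·4 = 1.9403; e_2·v_3 = (-0.2425)·(-3) + 0.0000·(-4) + 0.9701·4 = 4.6082.
u_3 = v_3 − 1.9403·e_1 − 4.6082·e_2 = (0.0000, -4.0000, 0.0000).
‖u_3‖ = 4.0000, so e_3 = (0.0000, -1.0000, 0.0000).

Q = [[-0.9701, -0.2425, 0.0000], [0.0000, 0.0000, -1.0000], [-0.2425, 0.9701, 0.0000]], R = [[4.1231, 3.3955, 1.9403], [0.0000, 2.9104, 4.6082], [0.0000, 0.0000, 4.0000]]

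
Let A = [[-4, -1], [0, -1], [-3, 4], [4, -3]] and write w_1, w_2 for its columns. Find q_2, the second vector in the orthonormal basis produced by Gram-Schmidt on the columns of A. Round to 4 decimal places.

q_2 = (-0.7107, -0.2408, 0.6108, -0.2526)

w_1 = (-4, 0, -3, 4); ‖w_1‖ = 6.4031, so q_1 = (-0.6247, 0.0000, -0.4685, 0.6247).
q_1·w_2 = (-0.6247)·(-1) + 0.0000·(-1) + (-0.4685)·4 + 0.6247·(-3) = -3.1235.
u_2 = w_2 + 3.1235·q_1 = (-2.9512, -1.0000, 2.5366, -1.0488).
‖u_2‖ = 4.1526, so q_2 = (-0.7107, -0.2408, 0.6108, -0.2526).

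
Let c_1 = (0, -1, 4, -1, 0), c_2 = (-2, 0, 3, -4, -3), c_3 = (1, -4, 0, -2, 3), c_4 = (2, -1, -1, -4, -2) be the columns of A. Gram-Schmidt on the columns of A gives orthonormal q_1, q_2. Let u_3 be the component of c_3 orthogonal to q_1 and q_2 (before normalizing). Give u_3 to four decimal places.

c_1 = (0, -1, 4, -1, 0); ‖c_1‖ = 4.2426, so q_1 = (0.0000, -0.2357, 0.9428, -0.2357, 0.0000).
q_1·c_2 = 0.0000·(-2) + (-0.2357)·0 + 0.9428·3 + (-0.2357)·(-4) + 0.0000·(-3) = 3.7712.
u_2 = c_2 − 3.7712·q_1 = (-2.0000, 0.8889, -0.5556, -3.1111, -3.0000).
‖u_2‖ = 4.8762, so q_2 = (-0.4102, 0.1823, -0.1139, -0.6380, -0.6152).
q_1·c_3 = 0.0000·1 + (-0.2357)·(-4) + 0.9428·0 + (-0.2357)·(-2) + 0.0000·3 = 1.4142; q_2·c_3 = (-0.4102)·1 + 0.1823·(-4) + (-0.1139)·0 + (-0.6380)·(-2) + (-0.6152)·3 = -1.7090.
u_3 = c_3 − 1.4142·q_1 + 1.7090·q_2 = (0.2991, -3.3551, -1.5280, -2.7570, 1.9486).

u_3 = (0.2991, -3.3551, -1.5280, -2.7570, 1.9486)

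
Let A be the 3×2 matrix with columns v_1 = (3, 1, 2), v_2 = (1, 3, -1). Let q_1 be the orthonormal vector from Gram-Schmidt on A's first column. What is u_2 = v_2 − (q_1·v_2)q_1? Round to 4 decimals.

v_1 = (3, 1, 2); ‖v_1‖ = 3.7417, so q_1 = (0.8018, 0.2673, 0.5345).
q_1·v_2 = 0.8018·1 + 0.2673·3 + 0.5345·(-1) = 1.0690.
u_2 = v_2 − 1.0690·q_1 = (0.1429, 2.7143, -1.5714).

u_2 = (0.1429, 2.7143, -1.5714)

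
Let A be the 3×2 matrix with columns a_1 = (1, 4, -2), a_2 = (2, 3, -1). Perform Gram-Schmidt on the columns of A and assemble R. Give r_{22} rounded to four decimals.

a_1 = (1, 4, -2); ‖a_1‖ = 4.5826, so e_1 = (0.2182, 0.8729, -0.4364).
e_1·a_2 = 0.2182·2 + 0.8729·3 + (-0.4364)·(-1) = 3.4915.
u_2 = a_2 − 3.4915·e_1 = (1.2381, -0.0476, 0.5238).
r_{22} = ‖u_2‖ = 1.3452.

r_{22} = 1.3452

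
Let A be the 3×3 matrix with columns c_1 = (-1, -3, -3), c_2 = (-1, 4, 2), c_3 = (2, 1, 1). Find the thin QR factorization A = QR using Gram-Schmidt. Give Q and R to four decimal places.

c_1 = (-1, -3, -3); ‖c_1‖ = 4.3589, so e_1 = (-0.2294, -0.6882, -0.6882).
e_1·c_2 = (-0.2294)·(-1) + (-0.6882)·4 + (-0.6882)·2 = -3.9001.
u_2 = c_2 + 3.9001·e_1 = (-1.8947, 1.3158, -0.6842).
‖u_2‖ = 2.4061, so e_2 = (-0.7875, 0.5468, -0.2844).
e_1·c_3 = (-0.2294)·2 + (-0.6882)·1 + (-0.6882)·1 = -1.8353; e_2·c_3 = (-0.7875)·2 + 0.5468·1 + (-0.2844)·1 = -1.3124.
u_3 = c_3 + 1.8353·e_1 + 1.3124·e_2 = (0.5455, 0.4545, -0.6364).
‖u_3‖ = 0.9535, so e_3 = (0.5721, 0.4767, -0.6674).

Q = [[-0.2294, -0.7875, 0.5721], [-0.6882, 0.5468, 0.4767], [-0.6882, -0.2844, -0.6674]], R = [[4.3589, -3.9001, -1.8353], [0.0000, 2.4061, -1.3124], [0.0000, 0.0000, 0.9535]]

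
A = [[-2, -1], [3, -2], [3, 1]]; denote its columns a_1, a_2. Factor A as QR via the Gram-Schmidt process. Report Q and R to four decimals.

Q = [[-0.4264, -0.4471], [0.6396, -0.7637], [0.6396, 0.4657]], R = [[4.6904, -0.2132], [0.0000, 2.4402]]

e_1 = a_1/‖a_1‖ = (-2, 3, 3)/4.6904 = (-0.4264, 0.6396, 0.6396).
r_{12} = e_1·a_2 = -0.2132.
u_2 = a_2 + 0.2132·e_1 = (-1.0909, -1.8636, 1.1364).
‖u_2‖ = 2.4402, so e_2 = (-0.4471, -0.7637, 0.4657).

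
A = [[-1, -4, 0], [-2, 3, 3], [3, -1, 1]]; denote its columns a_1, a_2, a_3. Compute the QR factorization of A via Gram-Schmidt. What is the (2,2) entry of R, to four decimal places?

a_1 = (-1, -2, 3); ‖a_1‖ = 3.7417, so q_1 = (-0.2673, -0.5345, 0.8018).
q_1·a_2 = (-0.2673)·(-4) + (-0.5345)·3 + 0.8018·(-1) = -1.3363.
u_2 = a_2 + 1.3363·q_1 = (-4.3571, 2.2857, 0.0714).
r_{22} = ‖u_2‖ = 4.9208.

r_{22} = 4.9208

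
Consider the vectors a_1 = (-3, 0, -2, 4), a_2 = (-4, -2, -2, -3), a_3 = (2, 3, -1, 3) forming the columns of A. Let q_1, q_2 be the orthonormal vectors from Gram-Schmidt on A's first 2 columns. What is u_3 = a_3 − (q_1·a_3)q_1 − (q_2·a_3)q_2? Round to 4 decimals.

u_3 = (0.3847, 1.6376, -1.6227, -0.5228)

a_1 = (-3, 0, -2, 4); ‖a_1‖ = 5.3852, so q_1 = (-0.5571, 0.0000, -0.3714, 0.7428).
q_1·a_2 = (-0.5571)·(-4) + 0.0000·(-2) + (-0.3714)·(-2) + 0.7428·(-3) = 0.7428.
u_2 = a_2 − 0.7428·q_1 = (-3.5862, -2.0000, -1.7241, -3.5517).
‖u_2‖ = 5.6963, so q_2 = (-0.6296, -0.3511, -0.3027, -0.6235).
q_1·a_3 = (-0.5571)·2 + 0.0000·3 + (-0.3714)·(-1) + 0.7428·3 = 1.4856; q_2·a_3 = (-0.6296)·2 + (-0.3511)·3 + (-0.3027)·(-1) + (-0.6235)·3 = -3.8803.
u_3 = a_3 − 1.4856·q_1 + 3.8803·q_2 = (0.3847, 1.6376, -1.6227, -0.5228).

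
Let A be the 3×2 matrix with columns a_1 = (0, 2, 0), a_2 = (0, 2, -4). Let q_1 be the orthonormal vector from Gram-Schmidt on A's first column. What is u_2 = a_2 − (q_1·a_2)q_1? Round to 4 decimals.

a_1 = (0, 2, 0); ‖a_1‖ = 2.0000, so q_1 = (0.0000, 1.0000, 0.0000).
q_1·a_2 = 0.0000·0 + 1.0000·2 + 0.0000·(-4) = 2.0000.
u_2 = a_2 − 2.0000·q_1 = (0.0000, 0.0000, -4.0000).

u_2 = (0.0000, 0.0000, -4.0000)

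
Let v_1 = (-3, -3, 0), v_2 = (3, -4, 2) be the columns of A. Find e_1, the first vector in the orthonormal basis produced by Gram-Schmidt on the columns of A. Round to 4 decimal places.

e_1 = (-0.7071, -0.7071, 0.0000)

v_1 = (-3, -3, 0); ‖v_1‖ = 4.2426, so e_1 = (-0.7071, -0.7071, 0.0000).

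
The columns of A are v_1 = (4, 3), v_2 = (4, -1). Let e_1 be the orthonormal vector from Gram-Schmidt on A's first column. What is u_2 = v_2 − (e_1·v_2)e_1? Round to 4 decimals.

v_1 = (4, 3); ‖v_1‖ = 5.0000, so e_1 = (0.8000, 0.6000).
e_1·v_2 = 0.8000·4 + 0.6000·(-1) = 2.6000.
u_2 = v_2 − 2.6000·e_1 = (1.9200, -2.5600).

u_2 = (1.9200, -2.5600)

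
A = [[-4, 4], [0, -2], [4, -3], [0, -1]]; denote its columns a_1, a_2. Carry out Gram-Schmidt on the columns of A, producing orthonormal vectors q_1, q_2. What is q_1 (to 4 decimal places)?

q_1 = (-0.7071, 0.0000, 0.7071, 0.0000)

q_1 = a_1/‖a_1‖ = (-4, 0, 4, 0)/5.6569 = (-0.7071, 0.0000, 0.7071, 0.0000).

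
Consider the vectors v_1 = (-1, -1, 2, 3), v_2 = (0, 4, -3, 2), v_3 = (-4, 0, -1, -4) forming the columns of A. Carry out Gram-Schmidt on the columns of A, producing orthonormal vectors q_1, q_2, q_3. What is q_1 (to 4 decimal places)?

q_1 = (-0.2582, -0.2582, 0.5164, 0.7746)

v_1 = (-1, -1, 2, 3); ‖v_1‖ = 3.8730, so q_1 = (-0.2582, -0.2582, 0.5164, 0.7746).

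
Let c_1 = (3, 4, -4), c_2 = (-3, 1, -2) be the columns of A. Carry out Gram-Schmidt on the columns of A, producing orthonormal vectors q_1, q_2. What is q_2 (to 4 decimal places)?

c_1 = (3, 4, -4); ‖c_1‖ = 6.4031, so q_1 = (0.4685, 0.6247, -0.6247).
q_1·c_2 = 0.4685·(-3) + 0.6247·1 + (-0.6247)·(-2) = 0.4685.
u_2 = c_2 − 0.4685·q_1 = (-3.2195, 0.7073, -1.7073).
‖u_2‖ = 3.7122, so q_2 = (-0.8673, 0.1905, -0.4599).

q_2 = (-0.8673, 0.1905, -0.4599)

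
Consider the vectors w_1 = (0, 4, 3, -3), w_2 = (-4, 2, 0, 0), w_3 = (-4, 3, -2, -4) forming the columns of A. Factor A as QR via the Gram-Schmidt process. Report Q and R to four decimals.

Q = [[0.0000, -0.9397, -0.0183], [0.6860, 0.2488, -0.0367], [0.5145, -0.1658, -0.6816], [-0.5145, 0.1658, -0.7305]], R = [[5.8310, 1.3720, 3.0870], [0.0000, 4.2565, 4.1736], [0.0000, 0.0000, 4.2488]]

e_1 = w_1/‖w_1‖ = (0, 4, 3, -3)/5.8310 = (0.0000, 0.6860, 0.5145, -0.5145).
r_{12} = e_1·w_2 = 1.3720.
u_2 = w_2 − 1.3720·e_1 = (-4.0000, 1.0588, -0.7059, 0.7059).
‖u_2‖ = 4.2565, so e_2 = (-0.9397, 0.2488, -0.1658, 0.1658).
r_{13} = e_1·w_3 = 3.0870; r_{23} = e_2·w_3 = 4.1736.
u_3 = w_3 − 3.0870·e_1 − 4.1736·e_2 = (-0.0779, -0.1558, -2.8961, -3.1039).
‖u_3‖ = 4.2488, so e_3 = (-0.0183, -0.0367, -0.6816, -0.7305).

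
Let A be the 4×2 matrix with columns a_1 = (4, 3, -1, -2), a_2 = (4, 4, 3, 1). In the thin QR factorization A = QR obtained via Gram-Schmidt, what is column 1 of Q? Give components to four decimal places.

a_1 = (4, 3, -1, -2); ‖a_1‖ = 5.4772, so e_1 = (0.7303, 0.5477, -0.1826, -0.3651).

e_1 = (0.7303, 0.5477, -0.1826, -0.3651)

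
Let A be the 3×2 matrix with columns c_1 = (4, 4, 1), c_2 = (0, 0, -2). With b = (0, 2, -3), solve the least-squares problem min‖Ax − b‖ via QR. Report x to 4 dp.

x = (0.2500, 1.6250)

c_1 = (4, 4, 1); ‖c_1‖ = 5.7446, so q_1 = (0.6963, 0.6963, 0.1741).
q_1·c_2 = 0.6963·0 + 0.6963·0 + 0.1741·(-2) = -0.3482.
u_2 = c_2 + 0.3482·q_1 = (0.2424, 0.2424, -1.9394).
‖u_2‖ = 1.9695, so q_2 = (0.1231, 0.1231, -0.9847).
Qᵀb = (0.8704, 3.2004).
Back-substitute: x_2 = 3.2004/1.9695 = 1.6250.
x_1 = (0.8704 + 0.3482·1.6250)/5.7446 = 0.2500.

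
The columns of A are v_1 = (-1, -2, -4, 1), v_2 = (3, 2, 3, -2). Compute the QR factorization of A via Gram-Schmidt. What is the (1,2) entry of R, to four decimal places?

q_1 = v_1/‖v_1‖ = (-1, -2, -4, 1)/4.6904 = (-0.2132, -0.4264, -0.8528, 0.2132).
r_{12} = q_1·v_2 = -4.4772.

r_{12} = -4.4772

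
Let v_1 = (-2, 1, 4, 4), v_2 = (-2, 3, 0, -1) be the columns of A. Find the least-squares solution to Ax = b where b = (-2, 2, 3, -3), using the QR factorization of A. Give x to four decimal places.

q_1 = v_1/‖v_1‖ = (-2, 1, 4, 4)/6.0828 = (-0.3288, 0.1644, 0.6576, 0.6576).
r_{12} = q_1·v_2 = 0.4932.
u_2 = v_2 − 0.4932·q_1 = (-1.8378, 2.9189, -0.3243, -1.3243).
‖u_2‖ = 3.7090, so q_2 = (-0.4955, 0.7870, -0.0874, -0.3571).
Qᵀb = (0.9864, 3.3738).
Back-substitute: x_2 = 3.3738/3.7090 = 0.9096.
x_1 = (0.9864 − 0.4932·0.9096)/6.0828 = 0.0884.

x = (0.0884, 0.9096)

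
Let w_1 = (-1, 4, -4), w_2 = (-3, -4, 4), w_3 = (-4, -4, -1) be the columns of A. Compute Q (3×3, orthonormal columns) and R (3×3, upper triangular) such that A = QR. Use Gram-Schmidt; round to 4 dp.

Q = [[-0.1741, -0.9847, 0.0000], [0.6963, -0.1231, -0.7071], [-0.6963, 0.1231, -0.7071]], R = [[5.7446, -5.0483, -1.3926], [0.0000, 3.9389, 4.3082], [0.0000, 0.0000, 3.5355]]

w_1 = (-1, 4, -4); ‖w_1‖ = 5.7446, so e_1 = (-0.1741, 0.6963, -0.6963).
e_1·w_2 = (-0.1741)·(-3) + 0.6963·(-4) + (-0.6963)·4 = -5.0483.
u_2 = w_2 + 5.0483·e_1 = (-3.8788, -0.4848, 0.4848).
‖u_2‖ = 3.9389, so e_2 = (-0.9847, -0.1231, 0.1231).
e_1·w_3 = (-0.1741)·(-4) + 0.6963·(-4) + (-0.6963)·(-1) = -1.3926; e_2·w_3 = (-0.9847)·(-4) + (-0.1231)·(-4) + 0.1231·(-1) = 4.3082.
u_3 = w_3 + 1.3926·e_1 − 4.3082·e_2 = (0.0000, -2.5000, -2.5000).
‖u_3‖ = 3.5355, so e_3 = (0.0000, -0.7071, -0.7071).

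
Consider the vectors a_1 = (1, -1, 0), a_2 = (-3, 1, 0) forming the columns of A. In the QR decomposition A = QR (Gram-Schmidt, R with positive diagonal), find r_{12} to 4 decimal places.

e_1 = a_1/‖a_1‖ = (1, -1, 0)/1.4142 = (0.7071, -0.7071, 0.0000).
r_{12} = e_1·a_2 = -2.8284.

r_{12} = -2.8284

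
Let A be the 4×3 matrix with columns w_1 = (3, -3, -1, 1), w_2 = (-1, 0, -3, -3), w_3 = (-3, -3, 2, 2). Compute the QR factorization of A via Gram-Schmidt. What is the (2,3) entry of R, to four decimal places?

r_{23} = -2.0896

w_1 = (3, -3, -1, 1); ‖w_1‖ = 4.4721, so q_1 = (0.6708, -0.6708, -0.2236, 0.2236).
q_1·w_2 = 0.6708·(-1) + (-0.6708)·0 + (-0.2236)·(-3) + 0.2236·(-3) = -0.6708.
u_2 = w_2 + 0.6708·q_1 = (-0.5500, -0.4500, -3.1500, -2.8500).
‖u_2‖ = 4.3070, so q_2 = (-0.1277, -0.1045, -0.7314, -0.6617).
r_{23} = q_2·w_3 = -2.0896.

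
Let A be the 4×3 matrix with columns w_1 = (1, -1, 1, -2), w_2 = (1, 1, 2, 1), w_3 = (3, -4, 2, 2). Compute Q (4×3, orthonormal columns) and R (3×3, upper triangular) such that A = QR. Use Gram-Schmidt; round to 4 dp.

Q = [[0.3780, 0.3780, 0.3090], [-0.3780, 0.3780, -0.7866], [0.3780, 0.7559, -0.0281], [-0.7559, 0.3780, 0.5338]], R = [[2.6458, 0.0000, 1.8898], [0.0000, 2.6458, 1.8898], [0.0000, 0.0000, 5.0850]]

e_1 = w_1/‖w_1‖ = (1, -1, 1, -2)/2.6458 = (0.3780, -0.3780, 0.3780, -0.7559).
r_{12} = e_1·w_2 = 0.0000.
u_2 = w_2 + 0.0000·e_1 = (1.0000, 1.0000, 2.0000, 1.0000).
‖u_2‖ = 2.6458, so e_2 = (0.3780, 0.3780, 0.7559, 0.3780).
r_{13} = e_1·w_3 = 1.8898; r_{23} = e_2·w_3 = 1.8898.
u_3 = w_3 − 1.8898·e_1 − 1.8898·e_2 = (1.5714, -4.0000, -0.1429, 2.7143).
‖u_3‖ = 5.0850, so e_3 = (0.3090, -0.7866, -0.0281, 0.5338).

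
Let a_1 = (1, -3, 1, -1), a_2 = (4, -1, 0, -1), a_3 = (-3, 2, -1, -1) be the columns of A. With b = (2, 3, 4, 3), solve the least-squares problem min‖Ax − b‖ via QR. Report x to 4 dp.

x = (-1.5285, -0.5586, -1.8679)

a_1 = (1, -3, 1, -1); ‖a_1‖ = 3.4641, so e_1 = (0.2887, -0.8660, 0.2887, -0.2887).
e_1·a_2 = 0.2887·4 + (-0.8660)·(-1) + 0.2887·0 + (-0.2887)·(-1) = 2.3094.
u_2 = a_2 − 2.3094·e_1 = (3.3333, 1.0000, -0.6667, -0.3333).
‖u_2‖ = 3.5590, so e_2 = (0.9366, 0.2810, -0.1873, -0.0937).
e_1·a_3 = 0.2887·(-3) + (-0.8660)·2 + 0.2887·(-1) + (-0.2887)·(-1) = -2.5981; e_2·a_3 = 0.9366·(-3) + 0.2810·2 + (-0.1873)·(-1) + (-0.0937)·(-1) = -1.9668.
u_3 = a_3 + 2.5981·e_1 + 1.9668·e_2 = (-0.4079, 0.3026, -0.6184, -1.9342).
‖u_3‖ = 2.0932, so e_3 = (-0.1949, 0.1446, -0.2954, -0.9240).
Qᵀb = (-1.7321, 1.6859, -3.9099).
Back-substitute: x_3 = -3.9099/2.0932 = -1.8679.
x_2 = (1.6859 + 1.9668·(-1.8679))/3.5590 = -0.5586.
x_1 = (-1.7321 − 2.3094·(-0.5586) + 2.5981·(-1.8679))/3.4641 = -1.5285.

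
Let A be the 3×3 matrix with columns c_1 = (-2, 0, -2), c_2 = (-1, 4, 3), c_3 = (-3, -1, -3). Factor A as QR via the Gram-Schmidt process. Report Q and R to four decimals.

Q = [[-0.7071, -0.4082, -0.5774], [0.0000, 0.8165, -0.5774], [-0.7071, 0.4082, 0.5774]], R = [[2.8284, -1.4142, 4.2426], [0.0000, 4.8990, -0.8165], [0.0000, 0.0000, 0.5774]]

c_1 = (-2, 0, -2); ‖c_1‖ = 2.8284, so e_1 = (-0.7071, 0.0000, -0.7071).
e_1·c_2 = (-0.7071)·(-1) + 0.0000·4 + (-0.7071)·3 = -1.4142.
u_2 = c_2 + 1.4142·e_1 = (-2.0000, 4.0000, 2.0000).
‖u_2‖ = 4.8990, so e_2 = (-0.4082, 0.8165, 0.4082).
e_1·c_3 = (-0.7071)·(-3) + 0.0000·(-1) + (-0.7071)·(-3) = 4.2426; e_2·c_3 = (-0.4082)·(-3) + 0.8165·(-1) + 0.4082·(-3) = -0.8165.
u_3 = c_3 − 4.2426·e_1 + 0.8165·e_2 = (-0.3333, -0.3333, 0.3333).
‖u_3‖ = 0.5774, so e_3 = (-0.5774, -0.5774, 0.5774).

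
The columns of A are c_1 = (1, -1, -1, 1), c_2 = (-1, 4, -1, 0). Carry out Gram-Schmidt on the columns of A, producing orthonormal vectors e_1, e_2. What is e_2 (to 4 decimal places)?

e_2 = (0.0000, 0.8018, -0.5345, 0.2673)

c_1 = (1, -1, -1, 1); ‖c_1‖ = 2.0000, so e_1 = (0.5000, -0.5000, -0.5000, 0.5000).
e_1·c_2 = 0.5000·(-1) + (-0.5000)·4 + (-0.5000)·(-1) + 0.5000·0 = -2.0000.
u_2 = c_2 + 2.0000·e_1 = (0.0000, 3.0000, -2.0000, 1.0000).
‖u_2‖ = 3.7417, so e_2 = (0.0000, 0.8018, -0.5345, 0.2673).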